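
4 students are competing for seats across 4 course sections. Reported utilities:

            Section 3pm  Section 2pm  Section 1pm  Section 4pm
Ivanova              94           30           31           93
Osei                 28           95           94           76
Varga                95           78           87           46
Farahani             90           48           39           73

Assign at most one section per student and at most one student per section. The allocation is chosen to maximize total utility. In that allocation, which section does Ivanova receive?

Ivanova receives Section 4pm.

Optimal: Ivanova→Section 4pm (93 points), Osei→Section 2pm (95 points), Varga→Section 1pm (87 points), Farahani→Section 3pm (90 points) — total 93+95+87+90 = 365 points.
Column-greedy (each section in turn goes to its best remaining student) gives 322 points, worse by 43.
Next-best assignment: Ivanova→Section 4pm, Osei→Section 1pm, Varga→Section 2pm, Farahani→Section 3pm = 355 points.
Swapping Ivanova↔Farahani (Ivanova→Section 3pm 94 points, Farahani→Section 4pm 73 points) loses 16.
Checked against all permutations: 365 points is optimal.
Ivanova's own top section is Section 3pm (94 points), but forcing Ivanova→Section 3pm and reassigning the rest optimally gives only 349 points — worse by 16.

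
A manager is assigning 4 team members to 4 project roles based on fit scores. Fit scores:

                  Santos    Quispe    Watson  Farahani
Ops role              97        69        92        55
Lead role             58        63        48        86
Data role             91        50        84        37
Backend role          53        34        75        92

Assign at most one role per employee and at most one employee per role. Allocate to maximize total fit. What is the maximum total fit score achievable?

Maximum total: 338 pts

Optimal: Santos→Data role (91 pts), Quispe→Lead role (63 pts), Watson→Ops role (92 pts), Farahani→Backend role (92 pts) — total 91+63+92+92 = 338 pts.
Swapping Watson↔Farahani (Watson→Backend role 75 pts, Farahani→Ops role 55 pts) loses 54.
Every other assignment is strictly worse.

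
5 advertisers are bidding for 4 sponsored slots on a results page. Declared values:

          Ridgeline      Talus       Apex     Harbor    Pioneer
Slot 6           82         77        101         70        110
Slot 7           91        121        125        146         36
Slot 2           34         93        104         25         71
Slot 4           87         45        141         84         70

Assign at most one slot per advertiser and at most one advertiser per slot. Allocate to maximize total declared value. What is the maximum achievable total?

Treat this as an assignment problem: match each advertiser to one slot.
Optimal: Pioneer→Slot 6 ($110), Harbor→Slot 7 ($146), Talus→Slot 2 ($93), Apex→Slot 4 ($141) — total 110+146+93+141 = $490.
Row-greedy (each advertiser in turn takes its best remaining slot) gives $395, worse by 95.

Max total: $490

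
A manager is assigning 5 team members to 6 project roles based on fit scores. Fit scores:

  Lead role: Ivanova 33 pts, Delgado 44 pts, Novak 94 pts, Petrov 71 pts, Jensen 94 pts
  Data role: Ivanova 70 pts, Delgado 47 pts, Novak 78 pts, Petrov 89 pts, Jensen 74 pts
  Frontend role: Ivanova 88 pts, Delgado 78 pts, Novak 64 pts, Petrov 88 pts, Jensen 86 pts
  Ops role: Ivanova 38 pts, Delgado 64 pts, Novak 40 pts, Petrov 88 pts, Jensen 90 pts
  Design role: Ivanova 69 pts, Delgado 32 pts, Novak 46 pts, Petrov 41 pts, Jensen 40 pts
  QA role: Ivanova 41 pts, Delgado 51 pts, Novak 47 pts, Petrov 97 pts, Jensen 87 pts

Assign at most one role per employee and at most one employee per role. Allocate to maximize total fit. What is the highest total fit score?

Max total: 429 pts

This is the linear assignment problem.
Optimal: Ivanova→Data role (70 pts), Delgado→Frontend role (78 pts), Novak→Lead role (94 pts), Petrov→QA role (97 pts), Jensen→Ops role (90 pts) — total 70+78+94+97+90 = 429 pts.
Column-greedy (each role in turn goes to its best remaining employee) gives 393 pts, worse by 36.
Every other assignment is strictly worse.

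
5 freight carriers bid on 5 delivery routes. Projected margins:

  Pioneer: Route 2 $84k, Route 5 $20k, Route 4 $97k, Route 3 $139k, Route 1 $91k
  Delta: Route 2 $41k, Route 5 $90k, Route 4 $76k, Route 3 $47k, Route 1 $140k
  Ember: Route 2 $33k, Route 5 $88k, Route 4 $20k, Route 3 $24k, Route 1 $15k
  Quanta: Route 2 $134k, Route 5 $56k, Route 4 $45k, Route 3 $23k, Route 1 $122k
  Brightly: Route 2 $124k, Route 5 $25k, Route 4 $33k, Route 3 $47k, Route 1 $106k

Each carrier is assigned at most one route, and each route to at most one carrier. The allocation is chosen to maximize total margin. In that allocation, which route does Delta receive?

Delta receives Route 4.

This is the linear assignment problem.
Optimal: Pioneer→Route 3 ($139k), Delta→Route 4 ($76k), Ember→Route 5 ($88k), Quanta→Route 1 ($122k), Brightly→Route 2 ($124k) — total 139+76+88+122+124 = $549k.
Row-greedy (each carrier in turn takes its best remaining route) gives $534k, worse by 15.
Next-best assignment: Pioneer→Route 3, Delta→Route 4, Ember→Route 5, Quanta→Route 2, Brightly→Route 1 = $543k.
No other one-to-one assignment exceeds $549k.
Delta's own top route is Route 1 ($140k), but forcing Delta→Route 1 and reassigning the rest optimally gives only $536k — worse by 13.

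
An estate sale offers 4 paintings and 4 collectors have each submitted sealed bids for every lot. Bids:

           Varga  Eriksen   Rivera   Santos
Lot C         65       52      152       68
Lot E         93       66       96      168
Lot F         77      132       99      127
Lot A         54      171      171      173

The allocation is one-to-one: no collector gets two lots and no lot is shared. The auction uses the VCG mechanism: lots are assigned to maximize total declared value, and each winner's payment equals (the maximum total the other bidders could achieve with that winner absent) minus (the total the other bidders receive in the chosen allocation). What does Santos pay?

Efficient allocation: Varga→Lot F ($77), Eriksen→Lot A ($171), Rivera→Lot C ($152), Santos→Lot E ($168); total welfare W = $568.
Santos receives Lot E at value $168, so the others get W − 168 = $400.
Without Santos: best allocation of the remaining 3 bidders over all 4 lots is Varga→Lot E ($93), Eriksen→Lot A ($171), Rivera→Lot C ($152), total $416.
VCG payment = (others' best without Santos) − (others' welfare with Santos) = 416 − 400 = $16.

Santos pays $16.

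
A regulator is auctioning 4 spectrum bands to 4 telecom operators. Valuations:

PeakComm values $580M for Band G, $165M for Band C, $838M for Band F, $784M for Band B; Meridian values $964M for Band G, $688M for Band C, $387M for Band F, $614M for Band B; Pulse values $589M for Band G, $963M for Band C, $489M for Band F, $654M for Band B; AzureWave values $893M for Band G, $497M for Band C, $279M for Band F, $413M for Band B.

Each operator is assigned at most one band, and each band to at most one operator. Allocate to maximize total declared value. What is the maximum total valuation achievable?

Max total: $3308M

This is the linear assignment problem.
Optimal: PeakComm→Band F ($838M), Meridian→Band B ($614M), Pulse→Band C ($963M), AzureWave→Band G ($893M) — total 838+614+963+893 = $3308M.
Max-entry greedy (repeatedly take the single best remaining cell) gives $3178M, worse by 130.
Every other assignment is strictly worse.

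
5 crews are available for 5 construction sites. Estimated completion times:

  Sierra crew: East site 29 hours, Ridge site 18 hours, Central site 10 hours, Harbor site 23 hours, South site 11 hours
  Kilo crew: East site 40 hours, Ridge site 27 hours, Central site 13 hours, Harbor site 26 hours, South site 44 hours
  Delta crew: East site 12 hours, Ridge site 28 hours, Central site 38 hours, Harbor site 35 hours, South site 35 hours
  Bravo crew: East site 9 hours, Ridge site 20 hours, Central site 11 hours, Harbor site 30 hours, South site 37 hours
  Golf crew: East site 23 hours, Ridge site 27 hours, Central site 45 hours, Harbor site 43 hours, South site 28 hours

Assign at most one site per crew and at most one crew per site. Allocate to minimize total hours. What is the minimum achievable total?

Minimum total: 87 hours

Optimal: Sierra crew→South site (11 hours), Kilo crew→Harbor site (26 hours), Delta crew→East site (12 hours), Bravo crew→Central site (11 hours), Golf crew→Ridge site (27 hours) — total 11+26+12+11+27 = 87 hours.
Column-greedy (each site in turn goes to its cheapest remaining crew) gives 103 hours, worse by 16.
Next-best assignment: Sierra crew→South site, Kilo crew→Central site, Delta crew→East site, Bravo crew→Harbor site, Golf crew→Ridge site = 93 hours.
Every other assignment is strictly worse.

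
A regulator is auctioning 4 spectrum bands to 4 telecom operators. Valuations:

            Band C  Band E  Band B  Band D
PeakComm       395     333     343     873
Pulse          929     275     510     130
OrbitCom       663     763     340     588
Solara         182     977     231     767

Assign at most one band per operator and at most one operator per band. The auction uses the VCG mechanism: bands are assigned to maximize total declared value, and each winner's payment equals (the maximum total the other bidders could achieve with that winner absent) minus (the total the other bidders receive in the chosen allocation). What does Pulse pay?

Efficient allocation: PeakComm→Band D ($873M), Pulse→Band C ($929M), OrbitCom→Band B ($340M), Solara→Band E ($977M); total welfare W = $3119M.
Pulse receives Band C at value $929M, so the others get W − 929 = $2190M.
Without Pulse: best allocation of the remaining 3 bidders over all 4 bands is PeakComm→Band D ($873M), OrbitCom→Band C ($663M), Solara→Band E ($977M), total $2513M.
VCG payment = (others' best without Pulse) − (others' welfare with Pulse) = 2513 − 2190 = $323M.

Pulse pays $323M.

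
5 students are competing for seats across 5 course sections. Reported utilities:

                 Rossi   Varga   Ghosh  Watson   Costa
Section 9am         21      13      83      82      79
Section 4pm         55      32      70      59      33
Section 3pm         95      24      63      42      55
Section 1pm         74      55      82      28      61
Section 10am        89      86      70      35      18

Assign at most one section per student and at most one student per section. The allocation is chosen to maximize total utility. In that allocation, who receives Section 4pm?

Watson receives Section 4pm.

Optimal: Rossi→Section 3pm (95 points), Varga→Section 10am (86 points), Ghosh→Section 1pm (82 points), Watson→Section 4pm (59 points), Costa→Section 9am (79 points) — total 95+86+82+59+79 = 401 points.
Watson's own top section is Section 9am (82 points), but forcing Watson→Section 9am and reassigning the rest optimally gives only 394 points — worse by 7.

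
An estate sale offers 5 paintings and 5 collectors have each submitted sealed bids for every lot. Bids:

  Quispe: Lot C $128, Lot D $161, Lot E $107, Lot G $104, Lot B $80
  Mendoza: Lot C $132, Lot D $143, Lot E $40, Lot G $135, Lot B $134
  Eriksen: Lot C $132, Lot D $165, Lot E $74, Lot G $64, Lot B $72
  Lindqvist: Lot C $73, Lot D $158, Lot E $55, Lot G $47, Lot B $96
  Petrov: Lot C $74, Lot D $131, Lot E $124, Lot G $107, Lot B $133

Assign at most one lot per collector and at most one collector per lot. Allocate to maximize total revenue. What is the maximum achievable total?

Maximum total: $665

Treat this as an assignment problem: match each collector to one lot.
Optimal: Quispe→Lot E ($107), Mendoza→Lot G ($135), Eriksen→Lot C ($132), Lindqvist→Lot D ($158), Petrov→Lot B ($133) — total 107+135+132+158+133 = $665.
Max-entry greedy (repeatedly take the single best remaining cell) gives $616, worse by 49.
Swapping Lindqvist↔Petrov (Lindqvist→Lot B $96, Petrov→Lot D $131) loses 64.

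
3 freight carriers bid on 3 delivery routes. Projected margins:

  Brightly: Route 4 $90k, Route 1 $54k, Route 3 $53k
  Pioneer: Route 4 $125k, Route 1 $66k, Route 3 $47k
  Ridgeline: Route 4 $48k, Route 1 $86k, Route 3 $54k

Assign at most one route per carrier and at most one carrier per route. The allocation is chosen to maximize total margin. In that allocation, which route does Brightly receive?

Brightly receives Route 3.

Optimal: Brightly→Route 3 ($53k), Pioneer→Route 4 ($125k), Ridgeline→Route 1 ($86k) — total 53+125+86 = $264k.
Row-greedy (each carrier in turn takes its best remaining route) gives $210k, worse by 54.
Brightly's own top route is Route 4 ($90k), but forcing Brightly→Route 4 and reassigning the rest optimally gives only $223k — worse by 41.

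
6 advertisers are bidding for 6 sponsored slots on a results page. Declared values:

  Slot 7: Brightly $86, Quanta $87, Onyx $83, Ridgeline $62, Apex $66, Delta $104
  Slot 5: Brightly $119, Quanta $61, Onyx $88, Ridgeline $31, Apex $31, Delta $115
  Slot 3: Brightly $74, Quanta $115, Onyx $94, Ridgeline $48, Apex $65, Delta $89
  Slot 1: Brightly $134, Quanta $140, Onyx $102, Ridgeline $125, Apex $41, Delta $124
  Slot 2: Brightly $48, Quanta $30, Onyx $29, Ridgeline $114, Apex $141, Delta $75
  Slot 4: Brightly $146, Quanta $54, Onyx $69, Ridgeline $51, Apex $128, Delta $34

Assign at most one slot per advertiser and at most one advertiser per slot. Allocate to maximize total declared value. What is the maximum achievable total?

Max total: $725

This is the linear assignment problem.
Optimal: Brightly→Slot 4 ($146), Quanta→Slot 3 ($115), Onyx→Slot 7 ($83), Ridgeline→Slot 1 ($125), Apex→Slot 2 ($141), Delta→Slot 5 ($115) — total 146+115+83+125+141+115 = $725.
Row-greedy (each advertiser in turn takes its best remaining slot) gives $675, worse by 50.
Next-best assignment: Brightly→Slot 4, Quanta→Slot 3, Onyx→Slot 5, Ridgeline→Slot 1, Apex→Slot 2, Delta→Slot 7 = $719.
No other one-to-one assignment exceeds $725.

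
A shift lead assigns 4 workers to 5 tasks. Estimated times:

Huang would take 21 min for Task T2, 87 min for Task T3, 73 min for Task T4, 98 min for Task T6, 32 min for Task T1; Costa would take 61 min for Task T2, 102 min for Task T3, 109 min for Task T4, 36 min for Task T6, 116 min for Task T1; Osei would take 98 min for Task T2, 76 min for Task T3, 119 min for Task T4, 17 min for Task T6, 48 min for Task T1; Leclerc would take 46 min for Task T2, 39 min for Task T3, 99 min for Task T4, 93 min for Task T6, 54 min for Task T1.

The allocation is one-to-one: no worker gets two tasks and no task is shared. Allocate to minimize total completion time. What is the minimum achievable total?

Optimal: Huang→Task T2 (21 min), Costa→Task T6 (36 min), Osei→Task T1 (48 min), Leclerc→Task T3 (39 min) — total 21+36+48+39 = 144 min.
Min-entry greedy (repeatedly take the single cheapest remaining cell) gives 186 min, worse by 42.
Next-best assignment: Huang→Task T1, Costa→Task T2, Osei→Task T6, Leclerc→Task T3 = 149 min.
Every other assignment is strictly worse.

Min total: 144 min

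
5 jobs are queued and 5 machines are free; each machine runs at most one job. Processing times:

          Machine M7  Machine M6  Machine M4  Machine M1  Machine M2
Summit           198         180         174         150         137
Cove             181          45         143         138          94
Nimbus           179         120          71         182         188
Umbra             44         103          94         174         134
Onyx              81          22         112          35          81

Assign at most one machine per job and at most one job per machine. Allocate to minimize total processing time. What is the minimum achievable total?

Optimal: Summit→Machine M2 (137 min), Cove→Machine M6 (45 min), Nimbus→Machine M4 (71 min), Umbra→Machine M7 (44 min), Onyx→Machine M1 (35 min) — total 137+45+71+44+35 = 332 min.
Min-entry greedy (repeatedly take the single cheapest remaining cell) gives 381 min, worse by 49.
Checked against all permutations: 332 min is optimal.

Minimum total: 332 min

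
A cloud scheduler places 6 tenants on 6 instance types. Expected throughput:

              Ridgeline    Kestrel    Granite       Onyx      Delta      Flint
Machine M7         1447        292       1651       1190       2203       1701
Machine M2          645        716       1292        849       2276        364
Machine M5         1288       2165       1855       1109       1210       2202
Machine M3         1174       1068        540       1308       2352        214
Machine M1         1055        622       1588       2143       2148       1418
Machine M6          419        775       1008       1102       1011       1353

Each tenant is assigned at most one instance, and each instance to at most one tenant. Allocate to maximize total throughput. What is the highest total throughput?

Max total: 10762 ops/s

Optimal: Ridgeline→Machine M3 (1174 ops/s), Kestrel→Machine M5 (2165 ops/s), Granite→Machine M7 (1651 ops/s), Onyx→Machine M1 (2143 ops/s), Delta→Machine M2 (2276 ops/s), Flint→Machine M6 (1353 ops/s) — total 1174+2165+1651+2143+2276+1353 = 10762 ops/s.
Row-greedy (each tenant in turn takes its best remaining instance) gives 10137 ops/s, worse by 625.
Next-best assignment: Ridgeline→Machine M7, Kestrel→Machine M5, Granite→Machine M2, Onyx→Machine M1, Delta→Machine M3, Flint→Machine M6 = 10752 ops/s.
Every other assignment is strictly worse.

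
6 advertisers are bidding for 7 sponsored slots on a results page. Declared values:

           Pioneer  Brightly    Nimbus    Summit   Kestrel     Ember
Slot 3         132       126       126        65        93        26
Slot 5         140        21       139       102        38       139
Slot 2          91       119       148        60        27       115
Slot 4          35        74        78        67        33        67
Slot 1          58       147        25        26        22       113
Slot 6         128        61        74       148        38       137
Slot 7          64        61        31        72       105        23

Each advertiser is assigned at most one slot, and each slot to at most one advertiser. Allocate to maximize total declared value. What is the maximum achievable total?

Treat this as an assignment problem: match each advertiser to one slot.
Optimal: Pioneer→Slot 3 ($132), Brightly→Slot 1 ($147), Nimbus→Slot 2 ($148), Summit→Slot 6 ($148), Kestrel→Slot 7 ($105), Ember→Slot 5 ($139) — total 132+147+148+148+105+139 = $819.
Max-entry greedy (repeatedly take the single best remaining cell) gives $755, worse by 64.
Next-best assignment: Pioneer→Slot 3, Brightly→Slot 1, Nimbus→Slot 5, Summit→Slot 6, Kestrel→Slot 7, Ember→Slot 2 = $786.
No other one-to-one assignment exceeds $819.

Maximum total: $819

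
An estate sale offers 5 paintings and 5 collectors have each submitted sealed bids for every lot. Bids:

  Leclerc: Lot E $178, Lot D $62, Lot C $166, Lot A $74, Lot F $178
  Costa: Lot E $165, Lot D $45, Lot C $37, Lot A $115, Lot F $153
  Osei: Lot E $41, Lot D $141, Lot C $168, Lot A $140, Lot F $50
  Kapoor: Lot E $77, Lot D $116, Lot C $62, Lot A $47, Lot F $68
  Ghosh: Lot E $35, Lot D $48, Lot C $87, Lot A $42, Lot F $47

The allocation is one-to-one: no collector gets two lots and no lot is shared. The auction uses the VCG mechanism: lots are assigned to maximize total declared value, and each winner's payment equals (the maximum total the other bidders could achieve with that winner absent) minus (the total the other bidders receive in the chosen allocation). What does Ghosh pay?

Ghosh pays $28.

Efficient allocation: Leclerc→Lot F ($178), Costa→Lot E ($165), Osei→Lot A ($140), Kapoor→Lot D ($116), Ghosh→Lot C ($87); total welfare W = $686.
Ghosh receives Lot C at value $87, so the others get W − 87 = $599.
Without Ghosh: best allocation of the remaining 4 bidders over all 5 lots is Leclerc→Lot F ($178), Costa→Lot E ($165), Osei→Lot C ($168), Kapoor→Lot D ($116), total $627.
VCG payment = (others' best without Ghosh) − (others' welfare with Ghosh) = 627 − 599 = $28.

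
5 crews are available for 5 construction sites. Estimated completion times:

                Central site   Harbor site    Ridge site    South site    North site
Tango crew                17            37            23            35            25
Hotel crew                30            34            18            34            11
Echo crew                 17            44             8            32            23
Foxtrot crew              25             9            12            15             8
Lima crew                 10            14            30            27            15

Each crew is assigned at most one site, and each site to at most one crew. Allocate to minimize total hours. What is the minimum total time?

Minimum total: 65 hours

Optimal: Tango crew→Central site (17 hours), Hotel crew→North site (11 hours), Echo crew→Ridge site (8 hours), Foxtrot crew→South site (15 hours), Lima crew→Harbor site (14 hours) — total 17+11+8+15+14 = 65 hours.
Row-greedy (each crew in turn takes its cheapest remaining site) gives 72 hours, worse by 7.
Next-best assignment: Tango crew→Central site, Hotel crew→North site, Echo crew→Ridge site, Foxtrot crew→Harbor site, Lima crew→South site = 72 hours.
No other one-to-one assignment undercuts 65 hours.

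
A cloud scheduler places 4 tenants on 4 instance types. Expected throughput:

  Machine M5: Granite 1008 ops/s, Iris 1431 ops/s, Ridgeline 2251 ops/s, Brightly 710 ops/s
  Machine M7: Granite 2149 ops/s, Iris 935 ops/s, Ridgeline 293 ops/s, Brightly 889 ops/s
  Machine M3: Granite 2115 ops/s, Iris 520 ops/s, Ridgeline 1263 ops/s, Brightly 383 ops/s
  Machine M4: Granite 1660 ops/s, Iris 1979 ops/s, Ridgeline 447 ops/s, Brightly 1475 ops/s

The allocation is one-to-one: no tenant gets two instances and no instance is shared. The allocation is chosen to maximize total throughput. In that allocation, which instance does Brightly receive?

Brightly receives Machine M7.

Treat this as an assignment problem: match each tenant to one instance.
Optimal: Granite→Machine M3 (2115 ops/s), Iris→Machine M4 (1979 ops/s), Ridgeline→Machine M5 (2251 ops/s), Brightly→Machine M7 (889 ops/s) — total 2115+1979+2251+889 = 7234 ops/s.
Row-greedy (each tenant in turn takes its best remaining instance) gives 6762 ops/s, worse by 472.
Next-best assignment: Granite→Machine M3, Iris→Machine M7, Ridgeline→Machine M5, Brightly→Machine M4 = 6776 ops/s.
Swapping Iris↔Granite (Iris→Machine M3 520 ops/s, Granite→Machine M4 1660 ops/s) loses 1914.
Every other assignment is strictly worse.
Brightly's own top instance is Machine M4 (1475 ops/s), but forcing Brightly→Machine M4 and reassigning the rest optimally gives only 6776 ops/s — worse by 458.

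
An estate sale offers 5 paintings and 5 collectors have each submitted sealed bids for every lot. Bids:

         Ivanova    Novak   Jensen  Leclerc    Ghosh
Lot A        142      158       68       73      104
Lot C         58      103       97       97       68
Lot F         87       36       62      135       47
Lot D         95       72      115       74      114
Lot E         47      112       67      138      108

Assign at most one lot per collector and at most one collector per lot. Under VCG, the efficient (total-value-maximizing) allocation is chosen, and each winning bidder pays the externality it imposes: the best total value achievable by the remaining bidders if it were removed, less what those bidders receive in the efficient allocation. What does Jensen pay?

Efficient allocation: Ivanova→Lot A ($142), Novak→Lot C ($103), Jensen→Lot D ($115), Leclerc→Lot F ($135), Ghosh→Lot E ($108); total welfare W = $603.
Jensen receives Lot D at value $115, so the others get W − 115 = $488.
Without Jensen: best allocation of the remaining 4 bidders over all 5 lots is Ivanova→Lot A ($142), Novak→Lot E ($112), Leclerc→Lot F ($135), Ghosh→Lot D ($114), total $503.
VCG payment = (others' best without Jensen) − (others' welfare with Jensen) = 503 − 488 = $15.

Jensen pays $15.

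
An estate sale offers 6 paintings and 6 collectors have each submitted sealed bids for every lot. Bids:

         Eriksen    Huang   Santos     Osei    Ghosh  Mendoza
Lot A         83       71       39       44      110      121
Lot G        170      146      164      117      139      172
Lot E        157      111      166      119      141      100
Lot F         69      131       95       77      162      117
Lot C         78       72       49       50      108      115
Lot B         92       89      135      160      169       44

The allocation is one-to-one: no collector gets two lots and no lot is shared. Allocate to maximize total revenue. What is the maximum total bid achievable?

Maximum total: $856

Optimal: Eriksen→Lot G ($170), Huang→Lot F ($131), Santos→Lot E ($166), Osei→Lot B ($160), Ghosh→Lot C ($108), Mendoza→Lot A ($121) — total 170+131+166+160+108+121 = $856.
Row-greedy (each collector in turn takes its best remaining lot) gives $852, worse by 4.
Swapping Eriksen↔Ghosh (Eriksen→Lot C $78, Ghosh→Lot G $139) loses 61.
Every other assignment is strictly worse.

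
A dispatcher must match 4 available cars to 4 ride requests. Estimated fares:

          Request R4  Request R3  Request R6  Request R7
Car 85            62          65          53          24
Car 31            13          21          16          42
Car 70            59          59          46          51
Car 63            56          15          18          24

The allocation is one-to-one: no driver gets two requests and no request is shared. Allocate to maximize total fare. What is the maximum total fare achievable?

Optimal: Car 85→Request R6 ($53), Car 31→Request R7 ($42), Car 70→Request R3 ($59), Car 63→Request R4 ($56) — total 53+42+59+56 = $210.
Swapping Car 63↔Car 70 (Car 63→Request R3 $15, Car 70→Request R4 $59) loses 41.

Maximum total: $210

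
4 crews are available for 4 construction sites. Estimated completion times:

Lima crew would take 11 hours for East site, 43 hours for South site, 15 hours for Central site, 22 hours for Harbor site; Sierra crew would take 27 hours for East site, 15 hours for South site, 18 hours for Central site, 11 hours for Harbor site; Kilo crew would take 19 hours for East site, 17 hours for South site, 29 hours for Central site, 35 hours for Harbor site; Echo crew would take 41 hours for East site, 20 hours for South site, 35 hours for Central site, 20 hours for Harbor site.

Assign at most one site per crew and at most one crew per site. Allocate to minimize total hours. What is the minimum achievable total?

Min total: 65 hours

Optimal: Lima crew→Central site (15 hours), Sierra crew→Harbor site (11 hours), Kilo crew→East site (19 hours), Echo crew→South site (20 hours) — total 15+11+19+20 = 65 hours.
Column-greedy (each site in turn goes to its cheapest remaining crew) gives 75 hours, worse by 10.
Next-best assignment: Lima crew→East site, Sierra crew→Central site, Kilo crew→South site, Echo crew→Harbor site = 66 hours.
No other one-to-one assignment undercuts 65 hours.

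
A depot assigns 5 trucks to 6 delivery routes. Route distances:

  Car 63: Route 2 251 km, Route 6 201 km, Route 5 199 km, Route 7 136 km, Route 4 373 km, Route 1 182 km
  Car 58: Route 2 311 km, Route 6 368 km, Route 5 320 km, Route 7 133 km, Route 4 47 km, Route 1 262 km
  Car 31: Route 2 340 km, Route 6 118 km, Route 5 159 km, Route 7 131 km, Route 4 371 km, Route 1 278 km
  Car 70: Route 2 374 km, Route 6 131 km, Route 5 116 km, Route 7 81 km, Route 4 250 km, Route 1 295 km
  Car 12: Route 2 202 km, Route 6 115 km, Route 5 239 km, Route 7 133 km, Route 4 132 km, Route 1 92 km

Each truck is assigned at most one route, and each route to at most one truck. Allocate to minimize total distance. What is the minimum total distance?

Minimum total: 509 km

This is a one-to-one assignment (minimum-cost bipartite matching).
Optimal: Car 63→Route 7 (136 km), Car 58→Route 4 (47 km), Car 31→Route 6 (118 km), Car 70→Route 5 (116 km), Car 12→Route 1 (92 km) — total 136+47+118+116+92 = 509 km.
Column-greedy (each route in turn goes to its cheapest remaining truck) gives 942 km, worse by 433.
Every other assignment is strictly worse.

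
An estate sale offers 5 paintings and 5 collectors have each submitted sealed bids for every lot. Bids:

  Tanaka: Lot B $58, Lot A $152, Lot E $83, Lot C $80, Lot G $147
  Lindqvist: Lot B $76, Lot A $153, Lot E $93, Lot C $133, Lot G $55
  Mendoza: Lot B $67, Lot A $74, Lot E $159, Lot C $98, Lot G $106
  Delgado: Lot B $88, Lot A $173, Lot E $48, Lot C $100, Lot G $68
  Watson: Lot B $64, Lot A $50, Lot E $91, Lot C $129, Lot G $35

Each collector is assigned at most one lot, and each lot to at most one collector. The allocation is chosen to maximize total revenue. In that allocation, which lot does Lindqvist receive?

Optimal: Tanaka→Lot G ($147), Lindqvist→Lot B ($76), Mendoza→Lot E ($159), Delgado→Lot A ($173), Watson→Lot C ($129) — total 147+76+159+173+129 = $684.
Column-greedy (each lot in turn goes to its best remaining collector) gives $676, worse by 8.
Next-best assignment: Tanaka→Lot G, Lindqvist→Lot A, Mendoza→Lot E, Delgado→Lot B, Watson→Lot C = $676.
Every other assignment is strictly worse.
Lindqvist's own top lot is Lot A ($153), but forcing Lindqvist→Lot A and reassigning the rest optimally gives only $676 — worse by 8.

Lindqvist receives Lot B.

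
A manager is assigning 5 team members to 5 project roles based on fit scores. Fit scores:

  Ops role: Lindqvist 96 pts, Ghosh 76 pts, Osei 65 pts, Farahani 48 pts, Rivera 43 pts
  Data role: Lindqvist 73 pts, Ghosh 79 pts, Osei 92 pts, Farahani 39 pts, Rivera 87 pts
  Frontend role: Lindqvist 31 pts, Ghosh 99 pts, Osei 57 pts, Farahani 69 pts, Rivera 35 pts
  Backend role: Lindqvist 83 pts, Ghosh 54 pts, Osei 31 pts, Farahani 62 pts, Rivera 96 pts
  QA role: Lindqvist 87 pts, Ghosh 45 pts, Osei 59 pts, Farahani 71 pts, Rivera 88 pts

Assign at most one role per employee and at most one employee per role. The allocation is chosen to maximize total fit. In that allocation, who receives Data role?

Osei receives Data role.

Optimal: Lindqvist→Ops role (96 pts), Ghosh→Frontend role (99 pts), Osei→Data role (92 pts), Farahani→QA role (71 pts), Rivera→Backend role (96 pts) — total 96+99+92+71+96 = 454 pts.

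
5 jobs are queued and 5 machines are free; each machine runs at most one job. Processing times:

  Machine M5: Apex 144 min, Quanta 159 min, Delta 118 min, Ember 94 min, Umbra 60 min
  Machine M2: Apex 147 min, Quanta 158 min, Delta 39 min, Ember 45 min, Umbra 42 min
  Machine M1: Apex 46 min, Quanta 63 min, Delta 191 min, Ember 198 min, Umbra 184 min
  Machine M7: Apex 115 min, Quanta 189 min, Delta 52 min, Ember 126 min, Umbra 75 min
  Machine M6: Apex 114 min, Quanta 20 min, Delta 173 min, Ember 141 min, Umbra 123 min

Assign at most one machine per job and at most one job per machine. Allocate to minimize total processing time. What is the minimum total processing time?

Min total: 223 min

Optimal: Apex→Machine M1 (46 min), Quanta→Machine M6 (20 min), Delta→Machine M7 (52 min), Ember→Machine M2 (45 min), Umbra→Machine M5 (60 min) — total 46+20+52+45+60 = 223 min.
Row-greedy (each job in turn takes its cheapest remaining machine) gives 274 min, worse by 51.
Next-best assignment: Apex→Machine M1, Quanta→Machine M6, Delta→Machine M7, Ember→Machine M5, Umbra→Machine M2 = 254 min.
Swapping Apex↔Delta (Apex→Machine M7 115 min, Delta→Machine M1 191 min) adds 208.
Checked against all permutations: 223 min is optimal.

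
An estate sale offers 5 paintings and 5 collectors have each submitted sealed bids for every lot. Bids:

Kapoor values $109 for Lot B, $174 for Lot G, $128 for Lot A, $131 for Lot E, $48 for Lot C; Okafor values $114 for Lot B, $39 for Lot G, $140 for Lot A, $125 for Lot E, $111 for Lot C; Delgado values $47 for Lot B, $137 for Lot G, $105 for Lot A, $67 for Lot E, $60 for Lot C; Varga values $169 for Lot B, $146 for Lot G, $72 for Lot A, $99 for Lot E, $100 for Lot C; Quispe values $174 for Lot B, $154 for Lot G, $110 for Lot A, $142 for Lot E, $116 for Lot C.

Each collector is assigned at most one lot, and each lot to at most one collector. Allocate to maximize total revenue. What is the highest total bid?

Optimal: Kapoor→Lot G ($174), Okafor→Lot C ($111), Delgado→Lot A ($105), Varga→Lot B ($169), Quispe→Lot E ($142) — total 174+111+105+169+142 = $701.
Column-greedy (each lot in turn goes to its best remaining collector) gives $647, worse by 54.
Next-best assignment: Kapoor→Lot E, Okafor→Lot A, Delgado→Lot G, Varga→Lot B, Quispe→Lot C = $693.
Checked against all permutations: $701 is optimal.

Max total: $701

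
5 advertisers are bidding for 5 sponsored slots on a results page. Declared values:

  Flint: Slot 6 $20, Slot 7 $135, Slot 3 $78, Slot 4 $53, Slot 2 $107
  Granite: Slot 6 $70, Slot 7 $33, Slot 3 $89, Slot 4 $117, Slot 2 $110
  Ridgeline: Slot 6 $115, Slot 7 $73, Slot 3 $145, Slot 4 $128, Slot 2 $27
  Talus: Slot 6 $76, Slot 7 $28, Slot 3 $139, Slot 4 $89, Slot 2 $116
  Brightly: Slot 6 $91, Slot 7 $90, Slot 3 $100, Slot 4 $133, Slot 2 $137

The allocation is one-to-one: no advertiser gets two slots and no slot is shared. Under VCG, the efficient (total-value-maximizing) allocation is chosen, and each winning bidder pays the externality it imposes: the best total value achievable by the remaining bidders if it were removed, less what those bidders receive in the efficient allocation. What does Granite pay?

Efficient allocation: Flint→Slot 7 ($135), Granite→Slot 4 ($117), Ridgeline→Slot 6 ($115), Talus→Slot 3 ($139), Brightly→Slot 2 ($137); total welfare W = $643.
Granite receives Slot 4 at value $117, so the others get W − 117 = $526.
Without Granite: best allocation of the remaining 4 bidders over all 5 slots is Flint→Slot 7 ($135), Ridgeline→Slot 4 ($128), Talus→Slot 3 ($139), Brightly→Slot 2 ($137), total $539.
VCG payment = (others' best without Granite) − (others' welfare with Granite) = 539 − 526 = $13.

Granite pays $13.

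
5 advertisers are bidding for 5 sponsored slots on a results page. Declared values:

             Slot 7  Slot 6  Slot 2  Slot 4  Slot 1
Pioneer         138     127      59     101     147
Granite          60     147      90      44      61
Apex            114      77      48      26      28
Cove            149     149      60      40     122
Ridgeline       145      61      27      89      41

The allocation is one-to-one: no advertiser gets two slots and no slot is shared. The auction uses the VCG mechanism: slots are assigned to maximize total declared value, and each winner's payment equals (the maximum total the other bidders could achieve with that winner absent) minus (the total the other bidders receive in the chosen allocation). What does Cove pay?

Cove pays $57.

Efficient allocation: Pioneer→Slot 1 ($147), Granite→Slot 2 ($90), Apex→Slot 7 ($114), Cove→Slot 6 ($149), Ridgeline→Slot 4 ($89); total welfare W = $589.
Cove receives Slot 6 at value $149, so the others get W − 149 = $440.
Without Cove: best allocation of the remaining 4 bidders over all 5 slots is Pioneer→Slot 1 ($147), Granite→Slot 6 ($147), Apex→Slot 7 ($114), Ridgeline→Slot 4 ($89), total $497.
VCG payment = (others' best without Cove) − (others' welfare with Cove) = 497 − 440 = $57.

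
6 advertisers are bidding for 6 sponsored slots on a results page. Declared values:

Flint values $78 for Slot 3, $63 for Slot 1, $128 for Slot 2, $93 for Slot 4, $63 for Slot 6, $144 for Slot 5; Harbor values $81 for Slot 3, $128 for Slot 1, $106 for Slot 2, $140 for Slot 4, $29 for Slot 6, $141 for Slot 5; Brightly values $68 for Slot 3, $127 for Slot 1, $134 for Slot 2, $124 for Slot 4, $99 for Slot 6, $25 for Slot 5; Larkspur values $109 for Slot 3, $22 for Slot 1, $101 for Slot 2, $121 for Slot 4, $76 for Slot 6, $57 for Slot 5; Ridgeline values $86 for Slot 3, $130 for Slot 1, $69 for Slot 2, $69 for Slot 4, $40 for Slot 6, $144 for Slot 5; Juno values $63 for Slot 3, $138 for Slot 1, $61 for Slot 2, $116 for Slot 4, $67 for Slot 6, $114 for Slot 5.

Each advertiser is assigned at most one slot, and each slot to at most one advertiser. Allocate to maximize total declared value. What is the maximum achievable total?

Optimal: Flint→Slot 2 ($128), Harbor→Slot 4 ($140), Brightly→Slot 6 ($99), Larkspur→Slot 3 ($109), Ridgeline→Slot 5 ($144), Juno→Slot 1 ($138) — total 128+140+99+109+144+138 = $758.
Column-greedy (each slot in turn goes to its best remaining advertiser) gives $728, worse by 30.

Maximum total: $758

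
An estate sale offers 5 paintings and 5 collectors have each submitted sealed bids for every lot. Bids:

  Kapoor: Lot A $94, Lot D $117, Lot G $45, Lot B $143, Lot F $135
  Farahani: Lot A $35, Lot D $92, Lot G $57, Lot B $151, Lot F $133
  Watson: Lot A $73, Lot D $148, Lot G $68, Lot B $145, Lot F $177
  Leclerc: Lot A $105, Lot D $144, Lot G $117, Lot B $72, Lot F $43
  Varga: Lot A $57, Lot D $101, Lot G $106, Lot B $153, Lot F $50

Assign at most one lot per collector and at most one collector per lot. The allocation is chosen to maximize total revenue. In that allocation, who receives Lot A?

Kapoor receives Lot A.

Optimal: Kapoor→Lot A ($94), Farahani→Lot B ($151), Watson→Lot F ($177), Leclerc→Lot D ($144), Varga→Lot G ($106) — total 94+151+177+144+106 = $672.
Row-greedy (each collector in turn takes its best remaining lot) gives $598, worse by 74.
Next-best assignment: Kapoor→Lot D, Farahani→Lot B, Watson→Lot F, Leclerc→Lot A, Varga→Lot G = $656.
Checked against all permutations: $672 is optimal.
Kapoor's own top lot is Lot B ($143), but forcing Kapoor→Lot B and reassigning the rest optimally gives only $635 — worse by 37.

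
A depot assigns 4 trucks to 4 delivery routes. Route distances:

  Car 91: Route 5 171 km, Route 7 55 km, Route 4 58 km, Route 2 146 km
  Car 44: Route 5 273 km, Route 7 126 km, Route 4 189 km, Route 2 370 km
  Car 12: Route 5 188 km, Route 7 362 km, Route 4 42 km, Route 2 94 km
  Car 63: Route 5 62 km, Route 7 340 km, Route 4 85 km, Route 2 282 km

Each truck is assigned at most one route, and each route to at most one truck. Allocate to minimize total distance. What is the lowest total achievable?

Min total: 340 km

This is the linear assignment problem.
Optimal: Car 91→Route 4 (58 km), Car 44→Route 7 (126 km), Car 12→Route 2 (94 km), Car 63→Route 5 (62 km) — total 58+126+94+62 = 340 km.
Row-greedy (each truck in turn takes its cheapest remaining route) gives 400 km, worse by 60.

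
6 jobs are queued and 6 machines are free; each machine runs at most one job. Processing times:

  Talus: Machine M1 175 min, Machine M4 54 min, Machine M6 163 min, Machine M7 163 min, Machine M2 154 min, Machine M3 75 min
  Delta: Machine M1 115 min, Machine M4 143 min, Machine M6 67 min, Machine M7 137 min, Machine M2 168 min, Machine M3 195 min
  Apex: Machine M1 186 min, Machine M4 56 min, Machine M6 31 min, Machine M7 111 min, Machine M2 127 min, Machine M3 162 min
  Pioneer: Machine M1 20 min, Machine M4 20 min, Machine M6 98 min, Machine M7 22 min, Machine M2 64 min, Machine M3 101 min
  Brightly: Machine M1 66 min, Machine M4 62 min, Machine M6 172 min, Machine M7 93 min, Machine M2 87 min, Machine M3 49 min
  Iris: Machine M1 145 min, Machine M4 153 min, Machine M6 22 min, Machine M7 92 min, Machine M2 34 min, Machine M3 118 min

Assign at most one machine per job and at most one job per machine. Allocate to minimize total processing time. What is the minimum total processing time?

Optimal: Talus→Machine M4 (54 min), Delta→Machine M1 (115 min), Apex→Machine M6 (31 min), Pioneer→Machine M7 (22 min), Brightly→Machine M3 (49 min), Iris→Machine M2 (34 min) — total 54+115+31+22+49+34 = 305 min.
Min-entry greedy (repeatedly take the single cheapest remaining cell) gives 424 min, worse by 119.

Minimum total: 305 min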